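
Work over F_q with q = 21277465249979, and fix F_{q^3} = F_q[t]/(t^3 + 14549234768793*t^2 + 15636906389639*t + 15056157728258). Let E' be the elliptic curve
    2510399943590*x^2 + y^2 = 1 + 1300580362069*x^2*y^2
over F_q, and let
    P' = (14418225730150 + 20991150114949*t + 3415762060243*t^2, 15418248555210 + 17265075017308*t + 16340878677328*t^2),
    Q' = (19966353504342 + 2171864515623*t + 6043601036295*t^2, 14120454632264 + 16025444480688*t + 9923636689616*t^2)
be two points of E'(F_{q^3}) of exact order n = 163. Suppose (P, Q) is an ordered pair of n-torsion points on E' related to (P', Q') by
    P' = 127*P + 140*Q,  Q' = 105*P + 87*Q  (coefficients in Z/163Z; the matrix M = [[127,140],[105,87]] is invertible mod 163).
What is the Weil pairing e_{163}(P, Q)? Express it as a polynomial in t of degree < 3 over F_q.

5220162910102 + 20381742808695*t + 11299442107249*t^2

The 163-Weil pairing on E[163] over F_{21277465249979} is alternating-bilinear: e_{163}(P',Q') = e_{163}(P,Q)^det(M).
det M = 127*87 - 140*105 = -3651 = 98 (mod 163); 98^{-1} = 5 (mod 163).
Map (x,y)_Ed via u=(1+y)/(1-y), v=(1+y)/((1-y)x) to Montgomery A=4917452264199,B=21122403796201; then to (a',b')=(4755848742595,2221642002717).
Double-and-add over 10100011: 8-1 doublings, 4-1 additions; each step l_{T,T}/v_{2T} or l_{T,P'}/v at Q'+S for random S.
So e_{163}(P',Q') = 21264765494457 + 18386734793305*t + 9846829871951*t^2.
Finally e_{163}(P,Q) = 5220162910102 + 20381742808695*t + 11299442107249*t^2.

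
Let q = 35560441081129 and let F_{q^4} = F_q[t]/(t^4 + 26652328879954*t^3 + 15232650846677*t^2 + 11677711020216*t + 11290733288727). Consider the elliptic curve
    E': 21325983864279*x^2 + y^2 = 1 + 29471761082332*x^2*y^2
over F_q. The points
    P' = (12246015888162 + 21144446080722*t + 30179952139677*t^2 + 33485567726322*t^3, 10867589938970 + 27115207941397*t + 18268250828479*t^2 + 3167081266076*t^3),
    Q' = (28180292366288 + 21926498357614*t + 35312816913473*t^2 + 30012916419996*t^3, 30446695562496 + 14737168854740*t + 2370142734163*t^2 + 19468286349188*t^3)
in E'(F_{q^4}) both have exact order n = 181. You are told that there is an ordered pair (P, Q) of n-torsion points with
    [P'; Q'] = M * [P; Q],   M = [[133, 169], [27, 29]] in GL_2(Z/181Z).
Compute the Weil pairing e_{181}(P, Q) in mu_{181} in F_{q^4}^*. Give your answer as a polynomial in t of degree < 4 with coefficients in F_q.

28647104373143 + 12038015456711*t + 14493571714437*t^2 + 20622669589043*t^3

e_{181}(aP+bQ,cP+dQ) = e_{181}(P,Q)^(ad-bc); with (a,b,c,d)=(133,169,27,29) this gives the det-181 law.
Hence e(P,Q) = e(P',Q')^{171} where 171 = 18^{-1} mod 181.
Map (x,y)_Ed via u=(1+y)/(1-y), v=(1+y)/((1-y)x) to Montgomery A=20432074670730,B=7214943769207; then to (a',b')=(805364651751,34772466863687).
Build f_{181,P'} and f_{181,Q'} via the 8-bit ladder of 181=10110101_2; evaluate at shifted divisors; quotient in F_{35560441081129^4}.
f_P(D_Q)/f_Q(D_P) = 29752540620304 + 7555405319004*t + 6745308525156*t^2 + 17918113231392*t^3.
Hence e(P,Q) = 28647104373143 + 12038015456711*t + 14493571714437*t^2 + 20622669589043*t^3 in F_{35560441081129^4}^*.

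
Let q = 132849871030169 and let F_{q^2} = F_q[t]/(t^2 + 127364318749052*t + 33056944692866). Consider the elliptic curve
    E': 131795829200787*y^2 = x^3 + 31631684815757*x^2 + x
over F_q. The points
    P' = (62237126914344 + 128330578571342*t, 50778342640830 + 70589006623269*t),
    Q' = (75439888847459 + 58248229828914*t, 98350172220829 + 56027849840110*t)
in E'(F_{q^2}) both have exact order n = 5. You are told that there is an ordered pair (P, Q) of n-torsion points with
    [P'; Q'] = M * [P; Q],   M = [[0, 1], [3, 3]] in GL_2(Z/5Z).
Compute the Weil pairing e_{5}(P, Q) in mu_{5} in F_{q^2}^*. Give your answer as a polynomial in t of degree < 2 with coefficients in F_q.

84380501651161 + 44746272397053*t

e_{5}(aP+bQ,cP+dQ) = e_{5}(P,Q)^(ad-bc); with (a,b,c,d)=(0,1,3,3) this gives the det-5 law.
So e_{5}(P,Q) = e_{5}(P',Q')^{3}, since 2*3 = 1 mod 5.
(x,y)|->(44439818139156x+17435676743052,44439818139156y) sends E' to y^2=x^3+38800444106166*x+92719693346585.
Run Miller on y^2=x^3+38800444106166*x+92719693346585 over F_{132849871030169}: ladder 101 (3 bits); e = f_P(D_Q)/f_Q(D_P).
Result: e(P',Q') = 102976517192866 + 28783144875327*t.
Hence e(P,Q) = 84380501651161 + 44746272397053*t in F_{132849871030169^2}^*.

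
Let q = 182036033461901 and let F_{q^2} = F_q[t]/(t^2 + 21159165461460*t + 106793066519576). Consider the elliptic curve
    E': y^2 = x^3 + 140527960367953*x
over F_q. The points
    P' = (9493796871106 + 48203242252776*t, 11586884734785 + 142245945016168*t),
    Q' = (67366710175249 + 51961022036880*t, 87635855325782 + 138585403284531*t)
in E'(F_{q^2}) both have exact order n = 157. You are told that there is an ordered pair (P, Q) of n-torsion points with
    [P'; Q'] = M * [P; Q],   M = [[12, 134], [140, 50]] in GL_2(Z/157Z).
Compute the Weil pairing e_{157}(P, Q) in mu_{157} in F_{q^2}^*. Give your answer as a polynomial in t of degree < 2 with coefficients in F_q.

e_{157} is bilinear + alternating on E[157], so e_{157}(12*P + 134*Q, 140*P + 50*Q) = e_{157}(P,Q)^(12*50-134*140).
Hence e(P,Q) = e(P',Q')^{154} where 154 = 52^{-1} mod 157.
Build f_{157,P'} and f_{157,Q'} via the 8-bit ladder of 157=10011101_2; evaluate at shifted divisors; quotient in F_{182036033461901^2}.
f_P(D_Q)/f_Q(D_P) = 14916807567887 + 97654666270431*t.
Raise to 154: e(P,Q) = 46471245552651 + 142849945357160*t in mu_{157}.

46471245552651 + 142849945357160*t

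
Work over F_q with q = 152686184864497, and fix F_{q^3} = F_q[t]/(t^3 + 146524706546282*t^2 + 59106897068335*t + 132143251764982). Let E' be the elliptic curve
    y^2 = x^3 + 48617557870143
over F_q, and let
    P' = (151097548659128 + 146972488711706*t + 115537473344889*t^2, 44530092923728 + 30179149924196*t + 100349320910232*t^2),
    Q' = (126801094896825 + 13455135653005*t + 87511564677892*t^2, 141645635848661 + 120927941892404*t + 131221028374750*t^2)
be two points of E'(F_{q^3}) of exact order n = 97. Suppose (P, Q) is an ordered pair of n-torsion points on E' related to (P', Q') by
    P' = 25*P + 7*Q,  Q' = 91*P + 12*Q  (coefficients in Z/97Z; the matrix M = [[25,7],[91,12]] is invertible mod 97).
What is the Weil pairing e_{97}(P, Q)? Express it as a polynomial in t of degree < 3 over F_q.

e_{97}(aP+bQ,cP+dQ) = e_{97}(P,Q)^(ad-bc); with (a,b,c,d)=(25,7,91,12) this gives the det-97 law.
Hence e(P,Q) = e(P',Q')^{78} where 78 = 51^{-1} mod 97.
Miller loop for e_{97} over F_{152686184864497^3}: bits of 97 = 1100001; 6 double steps + 2 add steps, l/v at each.
Miller gives e_{97}(P',Q') = 13456536309895 + 52144538175855*t + 64501170686726*t^2 in F_{152686184864497^3}.
Raise to 78: e(P,Q) = 120656219279066 + 79372975199924*t + 142985678119506*t^2 in mu_{97}.

120656219279066 + 79372975199924*t + 142985678119506*t^2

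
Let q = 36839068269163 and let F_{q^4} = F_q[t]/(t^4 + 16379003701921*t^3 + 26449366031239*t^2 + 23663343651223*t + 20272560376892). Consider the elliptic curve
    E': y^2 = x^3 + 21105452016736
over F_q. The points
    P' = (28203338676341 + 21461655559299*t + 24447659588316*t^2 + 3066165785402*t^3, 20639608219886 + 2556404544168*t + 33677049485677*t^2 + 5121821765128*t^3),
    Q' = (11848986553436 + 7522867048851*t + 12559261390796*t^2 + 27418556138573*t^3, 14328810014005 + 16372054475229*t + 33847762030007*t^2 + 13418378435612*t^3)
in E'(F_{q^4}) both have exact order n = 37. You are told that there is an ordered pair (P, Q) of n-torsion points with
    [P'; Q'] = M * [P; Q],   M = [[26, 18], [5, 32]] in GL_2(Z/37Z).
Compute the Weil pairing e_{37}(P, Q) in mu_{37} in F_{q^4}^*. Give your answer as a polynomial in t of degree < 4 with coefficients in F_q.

22858008463590 + 36296698153513*t + 30616764436041*t^2 + 1232570635323*t^3

e_{37}(aP+bQ,cP+dQ) = e_{37}(P,Q)^(ad-bc); with (a,b,c,d)=(26,18,5,32) this gives the det-37 law.
det M = 26*32 - 18*5 = 742 = 2 (mod 37); 2^{-1} = 19 (mod 37).
6-bit Miller (100101) on E'/F_{36839068269163} with a'=0, b'=21105452016736: accumulate tangent/chord ratios at Q'+S and P'+S'.
So e_{37}(P',Q') = 18539890624991 + 21471101874573*t + 12894827582294*t^2 + 11445382281078*t^3.
Hence e(P,Q) = 22858008463590 + 36296698153513*t + 30616764436041*t^2 + 1232570635323*t^3 in F_{36839068269163^4}^*.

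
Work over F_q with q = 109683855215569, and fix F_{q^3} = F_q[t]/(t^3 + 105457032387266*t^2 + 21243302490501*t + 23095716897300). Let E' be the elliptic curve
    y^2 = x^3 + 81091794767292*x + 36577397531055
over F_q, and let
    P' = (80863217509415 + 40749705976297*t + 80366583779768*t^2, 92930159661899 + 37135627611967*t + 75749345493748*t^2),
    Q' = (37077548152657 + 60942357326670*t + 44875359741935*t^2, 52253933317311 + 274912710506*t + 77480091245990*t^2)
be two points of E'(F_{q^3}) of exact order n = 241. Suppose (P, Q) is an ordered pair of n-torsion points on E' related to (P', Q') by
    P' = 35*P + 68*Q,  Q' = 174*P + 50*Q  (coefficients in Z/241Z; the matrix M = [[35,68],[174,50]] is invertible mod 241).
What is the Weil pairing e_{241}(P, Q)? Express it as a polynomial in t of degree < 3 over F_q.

78841897024362 + 78955413766608*t + 20767218498129*t^2

e_{241}(aP+bQ,cP+dQ) = e_{241}(P,Q)^(ad-bc); with (a,b,c,d)=(35,68,174,50) this gives the det-241 law.
det(M) mod 241 = 40; its inverse in (Z/241)^* is 235 (check: 40*235 mod 241 = 1).
n = 241 = (11110001)_2 (8 bits, wt 5); accumulate f_{241,P'}(Q'+S)/f_{241,P'}(S) along the 7-step ladder.
f_P(D_Q)/f_Q(D_P) = 51179346118797 + 47314678626841*t + 7146090873707*t^2.
Thus e_{241}(P,Q) = 78841897024362 + 78955413766608*t + 20767218498129*t^2.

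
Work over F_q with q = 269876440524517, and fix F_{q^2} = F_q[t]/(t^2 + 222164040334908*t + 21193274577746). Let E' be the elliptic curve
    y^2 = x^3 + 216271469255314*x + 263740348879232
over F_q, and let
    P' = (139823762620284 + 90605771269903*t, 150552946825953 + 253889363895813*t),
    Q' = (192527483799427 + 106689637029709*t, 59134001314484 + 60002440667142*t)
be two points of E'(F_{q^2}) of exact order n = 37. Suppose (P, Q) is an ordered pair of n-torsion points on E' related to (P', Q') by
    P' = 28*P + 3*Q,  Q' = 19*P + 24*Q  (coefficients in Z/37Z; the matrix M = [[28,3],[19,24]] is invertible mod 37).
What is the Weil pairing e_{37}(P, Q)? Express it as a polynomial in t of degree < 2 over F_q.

84750611132231 + 153873638999031*t

e_{37}(aP+bQ,cP+dQ) = e_{37}(P,Q)^(ad-bc); with (a,b,c,d)=(28,3,19,24) this gives the det-37 law.
So e_{37}(P,Q) = e_{37}(P',Q')^{29}, since 23*29 = 1 mod 37.
Miller loop for e_{37} over F_{269876440524517^2}: bits of 37 = 100101; 5 double steps + 2 add steps, l/v at each.
f_P(D_Q)/f_Q(D_P) = 217618447092560 + 36207030190440*t.
Hence e(P,Q) = 84750611132231 + 153873638999031*t in F_{269876440524517^2}^*.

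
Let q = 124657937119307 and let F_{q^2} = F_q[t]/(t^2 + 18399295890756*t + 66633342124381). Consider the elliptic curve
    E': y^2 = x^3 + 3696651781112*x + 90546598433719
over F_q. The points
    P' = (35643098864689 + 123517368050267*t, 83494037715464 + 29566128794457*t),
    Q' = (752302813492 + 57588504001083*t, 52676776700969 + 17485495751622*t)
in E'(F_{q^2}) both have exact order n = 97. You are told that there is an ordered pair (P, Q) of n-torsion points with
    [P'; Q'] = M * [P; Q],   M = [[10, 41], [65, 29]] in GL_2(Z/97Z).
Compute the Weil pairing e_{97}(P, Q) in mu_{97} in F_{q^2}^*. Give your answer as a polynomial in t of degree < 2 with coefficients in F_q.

14525387326358 + 68570045380648*t

Since e_{97}(P,P)=e_{97}(Q,Q)=1 and e_{97}(Q,P)=e_{97}(P,Q)^{-1}, expanding e_{97}(10*P + 41*Q,65*P + 29*Q) leaves e(P,Q)^det(M).
Inverting 50 mod 97: 33. Thus e_{97}(P,Q) = e(P',Q')^{33}.
Build f_{97,P'} and f_{97,Q'} via the 7-bit ladder of 97=1100001_2; evaluate at shifted divisors; quotient in F_{124657937119307^2}.
The quotient is 69571128582465 + 11888474892311*t.
(69571128582465 + 11888474892311*t)^{33} mod (124657937119307,f) = 14525387326358 + 68570045380648*t.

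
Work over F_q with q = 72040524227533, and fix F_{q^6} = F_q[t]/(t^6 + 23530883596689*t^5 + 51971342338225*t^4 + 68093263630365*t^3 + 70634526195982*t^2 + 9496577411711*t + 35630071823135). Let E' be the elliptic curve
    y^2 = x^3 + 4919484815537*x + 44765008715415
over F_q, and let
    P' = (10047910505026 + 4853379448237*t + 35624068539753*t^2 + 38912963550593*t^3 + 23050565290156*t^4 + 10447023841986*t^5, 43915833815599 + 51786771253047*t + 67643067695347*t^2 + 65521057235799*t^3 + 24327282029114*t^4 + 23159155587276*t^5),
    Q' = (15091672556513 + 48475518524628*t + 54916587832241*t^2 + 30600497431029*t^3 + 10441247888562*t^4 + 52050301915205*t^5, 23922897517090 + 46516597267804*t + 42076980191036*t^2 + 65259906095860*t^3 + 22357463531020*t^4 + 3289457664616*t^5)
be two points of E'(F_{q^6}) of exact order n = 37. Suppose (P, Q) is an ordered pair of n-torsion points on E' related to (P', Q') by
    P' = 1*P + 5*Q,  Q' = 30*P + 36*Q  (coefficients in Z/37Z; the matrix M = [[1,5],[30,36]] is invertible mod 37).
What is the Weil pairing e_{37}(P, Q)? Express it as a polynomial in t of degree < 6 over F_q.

The 37-Weil pairing on E[37] over F_{72040524227533} is alternating-bilinear: e_{37}(P',Q') = e_{37}(P,Q)^det(M).
Inverting 34 mod 37: 12. Thus e_{37}(P,Q) = e(P',Q')^{12}.
Build f_{37,P'} and f_{37,Q'} via the 6-bit ladder of 37=100101_2; evaluate at shifted divisors; quotient in F_{72040524227533^6}.
The quotient is 6369106079485 + 38929186473734*t + 37382390810336*t^2 + 38804516997955*t^3 + 27885879265178*t^4 + 2598120463102*t^5.
(6369106079485 + 38929186473734*t + 37382390810336*t^2 + 38804516997955*t^3 + 27885879265178*t^4 + 2598120463102*t^5)^{12} mod (72040524227533,f) = 27191533097799 + 14868331515466*t + 26911526474223*t^2 + 4102362133723*t^3 + 6716230362413*t^4 + 11296144277001*t^5.

27191533097799 + 14868331515466*t + 26911526474223*t^2 + 4102362133723*t^3 + 6716230362413*t^4 + 11296144277001*t^5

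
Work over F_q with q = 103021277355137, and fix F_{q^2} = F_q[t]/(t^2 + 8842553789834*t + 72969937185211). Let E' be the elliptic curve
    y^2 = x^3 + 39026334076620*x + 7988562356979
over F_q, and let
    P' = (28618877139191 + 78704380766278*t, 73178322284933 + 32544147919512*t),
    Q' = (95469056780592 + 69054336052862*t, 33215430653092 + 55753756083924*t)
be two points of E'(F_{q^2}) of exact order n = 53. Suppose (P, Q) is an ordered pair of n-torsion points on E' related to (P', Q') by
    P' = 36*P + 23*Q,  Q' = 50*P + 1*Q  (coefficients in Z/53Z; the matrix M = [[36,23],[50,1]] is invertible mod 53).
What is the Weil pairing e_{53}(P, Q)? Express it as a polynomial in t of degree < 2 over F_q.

The 53-Weil pairing on E[53] over F_{103021277355137} is alternating-bilinear: e_{53}(P',Q') = e_{53}(P,Q)^det(M).
Hence e(P,Q) = e(P',Q')^{52} where 52 = 52^{-1} mod 53.
6-bit Miller (110101) on E'/F_{103021277355137} with a'=39026334076620, b'=7988562356979: accumulate tangent/chord ratios at Q'+S and P'+S'.
f_P(D_Q)/f_Q(D_P) = 90057726197759 + 53566531340124*t.
Thus e_{53}(P,Q) = 16497435279203 + 49454746015013*t.

16497435279203 + 49454746015013*t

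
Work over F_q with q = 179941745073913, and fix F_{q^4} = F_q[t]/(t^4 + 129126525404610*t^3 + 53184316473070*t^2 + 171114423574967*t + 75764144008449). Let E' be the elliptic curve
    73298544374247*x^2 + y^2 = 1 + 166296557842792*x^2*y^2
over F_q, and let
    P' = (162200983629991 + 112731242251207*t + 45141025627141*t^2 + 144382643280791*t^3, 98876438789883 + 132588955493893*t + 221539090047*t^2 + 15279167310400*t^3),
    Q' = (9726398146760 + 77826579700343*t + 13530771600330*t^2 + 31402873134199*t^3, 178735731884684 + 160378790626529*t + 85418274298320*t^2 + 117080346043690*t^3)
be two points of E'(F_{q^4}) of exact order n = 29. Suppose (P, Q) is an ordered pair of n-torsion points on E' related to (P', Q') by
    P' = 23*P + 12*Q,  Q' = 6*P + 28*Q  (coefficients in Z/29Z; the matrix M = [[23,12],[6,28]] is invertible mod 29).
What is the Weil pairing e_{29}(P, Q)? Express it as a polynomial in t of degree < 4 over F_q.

Alternating bilinearity on E[29] (values in mu_{29} in F_{179941745073913^4}) gives e(P',Q') = e(P,Q)^det(M).
det(M) mod 29 = 21; its inverse in (Z/29)^* is 18 (check: 21*18 mod 29 = 1).
Edwards->Montgomery: u=(1+y)/(1-y), v=u/x -> 1231235903060v^2=u^3+1236774964560u^2+u; then x_W=21735932901342u+9942226190521: y^2=x^3+41864075658474*x.
Run Miller on y^2=x^3+41864075658474*x over F_{179941745073913}: ladder 11101 (5 bits); e = f_P(D_Q)/f_Q(D_P).
e_{29}(P',Q') = 119192163668649 + 136538363021159*t + 15514044868353*t^2 + 84752915273580*t^3.
Thus e_{29}(P,Q) = 26212877123403 + 77902903075502*t + 70792417180342*t^2 + 37001159250781*t^3.

26212877123403 + 77902903075502*t + 70792417180342*t^2 + 37001159250781*t^3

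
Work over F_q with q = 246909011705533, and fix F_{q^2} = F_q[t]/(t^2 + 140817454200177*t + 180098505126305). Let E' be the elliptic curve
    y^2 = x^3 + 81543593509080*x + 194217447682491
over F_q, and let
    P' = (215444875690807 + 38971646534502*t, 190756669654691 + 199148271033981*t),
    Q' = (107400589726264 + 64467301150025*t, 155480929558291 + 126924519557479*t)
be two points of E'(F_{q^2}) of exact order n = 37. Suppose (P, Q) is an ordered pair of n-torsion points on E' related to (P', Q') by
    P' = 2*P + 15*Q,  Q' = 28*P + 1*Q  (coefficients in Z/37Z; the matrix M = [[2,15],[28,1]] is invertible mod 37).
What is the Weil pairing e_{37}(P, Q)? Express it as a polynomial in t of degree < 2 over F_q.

211290424951643 + 157955852683924*t

e_{37}(aP+bQ,cP+dQ) = e_{37}(P,Q)^(ad-bc); with (a,b,c,d)=(2,15,28,1) this gives the det-37 law.
So e_{37}(P,Q) = e_{37}(P',Q')^{10}, since 26*10 = 1 mod 37.
Double-and-add over 100101: 6-1 doublings, 3-1 additions; each step l_{T,T}/v_{2T} or l_{T,P'}/v at Q'+S for random S.
So e_{37}(P',Q') = 14108579410362 + 161141358304260*t.
Hence e(P,Q) = 211290424951643 + 157955852683924*t in F_{246909011705533^2}^*.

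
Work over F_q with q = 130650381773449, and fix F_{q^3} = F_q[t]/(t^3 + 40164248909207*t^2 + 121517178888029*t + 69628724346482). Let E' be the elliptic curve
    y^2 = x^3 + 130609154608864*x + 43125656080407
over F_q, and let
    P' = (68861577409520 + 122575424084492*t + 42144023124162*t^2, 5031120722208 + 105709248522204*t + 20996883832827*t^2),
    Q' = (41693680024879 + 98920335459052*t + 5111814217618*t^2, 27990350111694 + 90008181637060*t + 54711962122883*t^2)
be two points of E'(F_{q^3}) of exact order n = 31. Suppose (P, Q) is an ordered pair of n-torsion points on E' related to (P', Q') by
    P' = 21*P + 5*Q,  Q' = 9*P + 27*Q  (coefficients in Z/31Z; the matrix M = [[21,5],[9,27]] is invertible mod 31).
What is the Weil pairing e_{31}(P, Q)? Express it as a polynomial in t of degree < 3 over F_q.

Under M = [[21,5],[9,27]] in GL_2(Z/31), e_{31}(P',Q') = e_{31}(P,Q)^(21*27-5*9 mod 31).
So e_{31}(P,Q) = e_{31}(P',Q')^{6}, since 26*6 = 1 mod 31.
Miller loop for e_{31} over F_{130650381773449^3}: bits of 31 = 11111; 4 double steps + 4 add steps, l/v at each.
e_{31}(P',Q') = 70749259902397 + 15443099947996*t + 105759139286548*t^2.
Thus e_{31}(P,Q) = 110849135504750 + 52578389256623*t + 83688423616369*t^2.

110849135504750 + 52578389256623*t + 83688423616369*t^2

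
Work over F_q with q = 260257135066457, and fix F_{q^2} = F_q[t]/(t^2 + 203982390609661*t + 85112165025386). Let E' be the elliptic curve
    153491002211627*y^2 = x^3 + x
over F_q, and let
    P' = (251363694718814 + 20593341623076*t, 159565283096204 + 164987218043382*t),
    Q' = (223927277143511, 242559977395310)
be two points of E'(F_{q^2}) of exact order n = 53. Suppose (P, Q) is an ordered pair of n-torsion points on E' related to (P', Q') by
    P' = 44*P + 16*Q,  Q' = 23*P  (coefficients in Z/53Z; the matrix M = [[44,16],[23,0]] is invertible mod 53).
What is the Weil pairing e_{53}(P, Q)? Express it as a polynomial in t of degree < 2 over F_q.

199990030120693 + 16766579594887*t

Since e_{53}(P,P)=e_{53}(Q,Q)=1 and e_{53}(Q,P)=e_{53}(P,Q)^{-1}, expanding e_{53}(44*P + 16*Q,23*P) leaves e(P,Q)^det(M).
Inverting 3 mod 53: 18. Thus e_{53}(P,Q) = e(P',Q')^{18}.
Undo Montgomery via alpha=0, beta=50395334290165: (a',b')=(151789580206062,0) over F_{260257135066457}.
Run Miller on y^2=x^3+151789580206062*x over F_{260257135066457}: ladder 110101 (6 bits); e = f_P(D_Q)/f_Q(D_P).
Miller gives e_{53}(P',Q') = 165868214661978 + 197666202649513*t in F_{260257135066457^2}.
Hence e(P,Q) = 199990030120693 + 16766579594887*t in F_{260257135066457^2}^*.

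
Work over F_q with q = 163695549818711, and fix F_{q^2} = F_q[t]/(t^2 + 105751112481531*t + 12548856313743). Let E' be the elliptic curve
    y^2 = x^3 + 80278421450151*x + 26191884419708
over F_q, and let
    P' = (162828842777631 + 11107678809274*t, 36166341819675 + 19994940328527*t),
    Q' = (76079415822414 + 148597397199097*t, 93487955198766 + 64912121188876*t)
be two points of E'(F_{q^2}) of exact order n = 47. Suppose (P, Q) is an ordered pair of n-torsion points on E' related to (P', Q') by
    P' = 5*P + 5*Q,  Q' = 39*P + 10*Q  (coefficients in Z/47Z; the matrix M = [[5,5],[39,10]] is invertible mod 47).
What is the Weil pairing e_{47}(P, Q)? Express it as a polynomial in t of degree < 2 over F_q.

Since e_{47}(P,P)=e_{47}(Q,Q)=1 and e_{47}(Q,P)=e_{47}(P,Q)^{-1}, expanding e_{47}(5*P + 5*Q,39*P + 10*Q) leaves e(P,Q)^det(M).
5*10 - 5*39 = -145; reduced mod 47: det = 43, inverse 35.
n = 47 = (101111)_2 (6 bits, wt 5); accumulate f_{47,P'}(Q'+S)/f_{47,P'}(S) along the 5-step ladder.
Result: e(P',Q') = 130360110785305 + 53401207753422*t.
Hence e(P,Q) = 86786441837193 + 22237031577454*t in F_{163695549818711^2}^*.

86786441837193 + 22237031577454*t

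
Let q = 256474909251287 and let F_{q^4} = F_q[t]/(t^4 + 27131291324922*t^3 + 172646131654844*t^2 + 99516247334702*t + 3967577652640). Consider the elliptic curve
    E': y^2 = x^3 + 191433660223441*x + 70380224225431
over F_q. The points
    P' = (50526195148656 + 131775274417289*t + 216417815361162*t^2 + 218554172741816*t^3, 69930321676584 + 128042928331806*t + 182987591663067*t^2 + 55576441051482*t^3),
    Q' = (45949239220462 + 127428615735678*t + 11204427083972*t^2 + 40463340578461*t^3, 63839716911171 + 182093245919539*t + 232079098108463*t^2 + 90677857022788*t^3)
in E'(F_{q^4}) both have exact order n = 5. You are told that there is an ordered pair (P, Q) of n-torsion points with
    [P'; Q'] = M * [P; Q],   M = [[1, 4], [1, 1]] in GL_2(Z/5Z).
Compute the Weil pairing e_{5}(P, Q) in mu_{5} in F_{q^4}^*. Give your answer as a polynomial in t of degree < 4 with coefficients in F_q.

201516974670618 + 136308965740925*t + 3984975565102*t^2 + 109438420568471*t^3

The 5-Weil pairing on E[5] over F_{256474909251287} is alternating-bilinear: e_{5}(P',Q') = e_{5}(P,Q)^det(M).
det M = 1*1 - 4*1 = -3 = 2 (mod 5); 2^{-1} = 3 (mod 5).
Miller loop for e_{5} over F_{256474909251287^4}: bits of 5 = 101; 2 double steps + 1 add steps, l/v at each.
f_P(D_Q)/f_Q(D_P) = 112978115485414 + 144119652032049*t + 22831557422870*t^2 + 62515486645019*t^3.
Finally e_{5}(P,Q) = 201516974670618 + 136308965740925*t + 3984975565102*t^2 + 109438420568471*t^3.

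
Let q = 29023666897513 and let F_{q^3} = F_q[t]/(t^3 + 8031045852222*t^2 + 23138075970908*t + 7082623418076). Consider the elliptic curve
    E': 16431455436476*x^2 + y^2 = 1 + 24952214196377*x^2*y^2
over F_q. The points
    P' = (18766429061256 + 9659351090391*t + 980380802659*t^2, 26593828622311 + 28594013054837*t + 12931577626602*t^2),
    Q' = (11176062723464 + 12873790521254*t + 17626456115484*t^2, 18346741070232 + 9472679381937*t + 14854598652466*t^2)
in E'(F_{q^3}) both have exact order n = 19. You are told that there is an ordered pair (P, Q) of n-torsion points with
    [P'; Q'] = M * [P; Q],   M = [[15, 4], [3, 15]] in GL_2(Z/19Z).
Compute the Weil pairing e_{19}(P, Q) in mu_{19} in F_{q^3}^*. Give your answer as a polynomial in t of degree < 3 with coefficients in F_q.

2996819154496 + 8190575607394*t + 985477092420*t^2

Since e_{19}(P,P)=e_{19}(Q,Q)=1 and e_{19}(Q,P)=e_{19}(P,Q)^{-1}, expanding e_{19}(15*P + 4*Q,3*P + 15*Q) leaves e(P,Q)^det(M).
det M = 15*15 - 4*3 = 213 = 4 (mod 19); 4^{-1} = 5 (mod 19).
Edwards->Montgomery: u=(1+y)/(1-y), v=u/x -> 9867171774987v^2=u^3+28259875145727u^2+u; then x_W=5125727034403u+2060000455890: y^2=x^3+15522084110414*x+12183311593673.
Double-and-add over 10011: 5-1 doublings, 3-1 additions; each step l_{T,T}/v_{2T} or l_{T,P'}/v at Q'+S for random S.
Result: e(P',Q') = 17015232462837 + 13376362609879*t + 4658046676384*t^2.
e_{19}(P,Q) = (17015232462837 + 13376362609879*t + 4658046676384*t^2)^{5} = 2996819154496 + 8190575607394*t + 985477092420*t^2.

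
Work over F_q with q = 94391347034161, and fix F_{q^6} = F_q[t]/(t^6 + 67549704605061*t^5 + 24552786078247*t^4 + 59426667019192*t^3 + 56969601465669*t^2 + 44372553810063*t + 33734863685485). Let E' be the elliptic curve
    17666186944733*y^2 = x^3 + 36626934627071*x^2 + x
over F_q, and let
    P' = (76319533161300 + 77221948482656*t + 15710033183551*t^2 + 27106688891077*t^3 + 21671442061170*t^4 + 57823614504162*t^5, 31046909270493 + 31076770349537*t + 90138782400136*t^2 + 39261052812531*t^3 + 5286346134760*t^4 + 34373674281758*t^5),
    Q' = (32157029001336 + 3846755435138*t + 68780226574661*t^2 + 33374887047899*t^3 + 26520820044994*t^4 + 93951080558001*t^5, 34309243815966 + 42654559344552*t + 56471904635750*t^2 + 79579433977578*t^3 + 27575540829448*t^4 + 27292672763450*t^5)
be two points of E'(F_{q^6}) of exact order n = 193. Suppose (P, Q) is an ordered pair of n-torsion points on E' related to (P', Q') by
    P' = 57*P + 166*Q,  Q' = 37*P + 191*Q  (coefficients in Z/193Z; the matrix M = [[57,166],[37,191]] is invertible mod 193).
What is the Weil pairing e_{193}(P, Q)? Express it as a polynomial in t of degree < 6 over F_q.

92441167509534 + 65589847464853*t + 40517208976922*t^2 + 19912197918131*t^3 + 10007182408028*t^4 + 51590306910109*t^5

e_{193}(aP+bQ,cP+dQ) = e_{193}(P,Q)^(ad-bc); with (a,b,c,d)=(57,166,37,191) this gives the det-193 law.
Inverting 113 mod 193: 41. Thus e_{193}(P,Q) = e(P',Q')^{41}.
Montgomery->Weierstrass: x_W = 47048763472932*x+89583302835634, y_W=47048763472932*y on F_{94391347034161}; lands on y^2=x^3+43324326734980*x+57939407517463.
Miller loop for e_{193} over F_{94391347034161^6}: bits of 193 = 11000001; 7 double steps + 2 add steps, l/v at each.
Miller gives e_{193}(P',Q') = 16756546225784 + 54883939032374*t + 18963223790497*t^2 + 42151784913018*t^3 + 51441728823926*t^4 + 85691108851455*t^5 in F_{94391347034161^6}.
(16756546225784 + 54883939032374*t + 18963223790497*t^2 + 42151784913018*t^3 + 51441728823926*t^4 + 85691108851455*t^5)^{41} mod (94391347034161,f) = 92441167509534 + 65589847464853*t + 40517208976922*t^2 + 19912197918131*t^3 + 10007182408028*t^4 + 51590306910109*t^5.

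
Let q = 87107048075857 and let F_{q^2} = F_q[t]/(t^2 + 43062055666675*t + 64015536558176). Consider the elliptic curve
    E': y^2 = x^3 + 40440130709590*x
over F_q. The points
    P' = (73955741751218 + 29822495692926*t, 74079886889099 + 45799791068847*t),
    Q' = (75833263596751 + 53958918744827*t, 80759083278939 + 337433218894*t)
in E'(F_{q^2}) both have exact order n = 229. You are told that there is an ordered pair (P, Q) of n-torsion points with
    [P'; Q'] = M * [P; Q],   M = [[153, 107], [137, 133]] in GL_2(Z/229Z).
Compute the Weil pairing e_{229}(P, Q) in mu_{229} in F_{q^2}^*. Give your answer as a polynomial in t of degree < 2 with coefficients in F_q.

e_{229} is bilinear + alternating on E[229], so e_{229}(153*P + 107*Q, 137*P + 133*Q) = e_{229}(P,Q)^(153*133-107*137).
So e_{229}(P,Q) = e_{229}(P',Q')^{157}, since 194*157 = 1 mod 229.
Run Miller on y^2=x^3+40440130709590*x over F_{87107048075857}: ladder 11100101 (8 bits); e = f_P(D_Q)/f_Q(D_P).
f_P(D_Q)/f_Q(D_P) = 62940860506173 + 11741172949939*t.
Hence e(P,Q) = 42028205228208 + 72211540919120*t in F_{87107048075857^2}^*.

42028205228208 + 72211540919120*t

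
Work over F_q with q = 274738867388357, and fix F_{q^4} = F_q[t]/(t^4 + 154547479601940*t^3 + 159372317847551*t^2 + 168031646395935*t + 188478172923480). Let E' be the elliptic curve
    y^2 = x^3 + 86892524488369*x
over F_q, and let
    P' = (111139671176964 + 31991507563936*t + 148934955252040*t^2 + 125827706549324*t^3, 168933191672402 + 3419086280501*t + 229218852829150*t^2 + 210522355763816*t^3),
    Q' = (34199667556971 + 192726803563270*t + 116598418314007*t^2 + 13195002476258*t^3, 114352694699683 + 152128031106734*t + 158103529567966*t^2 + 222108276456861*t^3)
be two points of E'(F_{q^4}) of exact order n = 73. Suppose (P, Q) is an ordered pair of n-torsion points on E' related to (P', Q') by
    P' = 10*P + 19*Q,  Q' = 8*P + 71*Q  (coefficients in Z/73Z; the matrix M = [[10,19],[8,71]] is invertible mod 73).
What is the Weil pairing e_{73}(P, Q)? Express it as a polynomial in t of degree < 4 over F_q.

27213822002977 + 62052590735990*t + 100380570126945*t^2 + 59524160573297*t^3

e_{73}(aP+bQ,cP+dQ) = e_{73}(P,Q)^(ad-bc); with (a,b,c,d)=(10,19,8,71) this gives the det-73 law.
Inverting 47 mod 73: 14. Thus e_{73}(P,Q) = e(P',Q')^{14}.
n = 73 = (1001001)_2 (7 bits, wt 3); accumulate f_{73,P'}(Q'+S)/f_{73,P'}(S) along the 6-step ladder.
So e_{73}(P',Q') = 146089241860630 + 261331072813898*t + 246572656757575*t^2 + 55820161657321*t^3.
Finally e_{73}(P,Q) = 27213822002977 + 62052590735990*t + 100380570126945*t^2 + 59524160573297*t^3.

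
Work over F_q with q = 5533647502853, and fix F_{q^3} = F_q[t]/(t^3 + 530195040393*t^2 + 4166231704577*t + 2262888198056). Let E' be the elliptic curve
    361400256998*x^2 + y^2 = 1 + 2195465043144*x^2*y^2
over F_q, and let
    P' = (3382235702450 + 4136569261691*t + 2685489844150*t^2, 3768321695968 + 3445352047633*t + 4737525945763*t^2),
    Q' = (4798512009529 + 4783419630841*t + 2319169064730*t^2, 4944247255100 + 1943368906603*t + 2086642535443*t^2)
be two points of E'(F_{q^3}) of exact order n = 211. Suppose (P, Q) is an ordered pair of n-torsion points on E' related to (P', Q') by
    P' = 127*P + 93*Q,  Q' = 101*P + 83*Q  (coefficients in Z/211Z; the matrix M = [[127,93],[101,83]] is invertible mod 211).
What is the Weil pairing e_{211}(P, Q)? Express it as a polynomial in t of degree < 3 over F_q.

e_{211} is bilinear + alternating on E[211], so e_{211}(127*P + 93*Q, 101*P + 83*Q) = e_{211}(P,Q)^(127*83-93*101).
det(M) mod 211 = 93; its inverse in (Z/211)^* is 59 (check: 93*59 mod 211 = 1).
Edwards->Montgomery: u=(1+y)/(1-y), v=u/x -> 4347070075776v^2=u^3+2191235745349u^2+u; then x_W=2308307554890u+2270693384308: y^2=x^3+683527350031*x+2884732915788.
8-bit Miller (11010011) on E'/F_{5533647502853} with a'=683527350031, b'=2884732915788: accumulate tangent/chord ratios at Q'+S and P'+S'.
So e_{211}(P',Q') = 1063965013397 + 2060438210016*t + 4755357358976*t^2.
Finally e_{211}(P,Q) = 1516106462911 + 1147963394712*t + 5320804701356*t^2.

1516106462911 + 1147963394712*t + 5320804701356*t^2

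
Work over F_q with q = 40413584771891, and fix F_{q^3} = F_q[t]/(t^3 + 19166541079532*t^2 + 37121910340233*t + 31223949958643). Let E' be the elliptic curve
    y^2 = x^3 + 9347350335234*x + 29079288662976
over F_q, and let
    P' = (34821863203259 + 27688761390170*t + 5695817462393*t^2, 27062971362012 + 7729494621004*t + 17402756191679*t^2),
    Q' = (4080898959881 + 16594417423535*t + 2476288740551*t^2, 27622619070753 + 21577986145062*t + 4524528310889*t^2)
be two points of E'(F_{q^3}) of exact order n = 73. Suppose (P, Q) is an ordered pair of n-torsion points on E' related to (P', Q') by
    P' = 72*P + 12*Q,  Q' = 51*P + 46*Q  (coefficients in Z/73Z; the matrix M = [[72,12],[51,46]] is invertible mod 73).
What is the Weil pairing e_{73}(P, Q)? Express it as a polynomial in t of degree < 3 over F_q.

e_{73}(aP+bQ,cP+dQ) = e_{73}(P,Q)^(ad-bc); with (a,b,c,d)=(72,12,51,46) this gives the det-73 law.
det(M) mod 73 = 72; its inverse in (Z/73)^* is 72 (check: 72*72 mod 73 = 1).
Build f_{73,P'} and f_{73,Q'} via the 7-bit ladder of 73=1001001_2; evaluate at shifted divisors; quotient in F_{40413584771891^3}.
e_{73}(P',Q') = 20853680301814 + 26826138547541*t + 32492623291439*t^2.
Raise to 72: e(P,Q) = 2397140132073 + 11074143779496*t + 28211836771275*t^2 in mu_{73}.

2397140132073 + 11074143779496*t + 28211836771275*t^2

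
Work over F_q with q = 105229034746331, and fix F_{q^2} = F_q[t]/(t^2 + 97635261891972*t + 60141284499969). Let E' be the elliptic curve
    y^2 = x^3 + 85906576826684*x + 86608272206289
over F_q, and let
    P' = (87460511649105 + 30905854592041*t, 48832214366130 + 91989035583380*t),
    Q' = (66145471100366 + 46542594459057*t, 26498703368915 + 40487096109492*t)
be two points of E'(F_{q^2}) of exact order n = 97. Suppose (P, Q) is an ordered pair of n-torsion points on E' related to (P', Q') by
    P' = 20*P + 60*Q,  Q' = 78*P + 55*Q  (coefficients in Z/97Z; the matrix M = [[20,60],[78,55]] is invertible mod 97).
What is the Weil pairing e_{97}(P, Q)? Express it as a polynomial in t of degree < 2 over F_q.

e_{97}(aP+bQ,cP+dQ) = e_{97}(P,Q)^(ad-bc); with (a,b,c,d)=(20,60,78,55) this gives the det-97 law.
det M = 20*55 - 60*78 = -3580 = 9 (mod 97); 9^{-1} = 54 (mod 97).
Build f_{97,P'} and f_{97,Q'} via the 7-bit ladder of 97=1100001_2; evaluate at shifted divisors; quotient in F_{105229034746331^2}.
The quotient is 92015014369291 + 16124586721306*t.
Finally e_{97}(P,Q) = 1089761199105 + 70575645440841*t.

1089761199105 + 70575645440841*t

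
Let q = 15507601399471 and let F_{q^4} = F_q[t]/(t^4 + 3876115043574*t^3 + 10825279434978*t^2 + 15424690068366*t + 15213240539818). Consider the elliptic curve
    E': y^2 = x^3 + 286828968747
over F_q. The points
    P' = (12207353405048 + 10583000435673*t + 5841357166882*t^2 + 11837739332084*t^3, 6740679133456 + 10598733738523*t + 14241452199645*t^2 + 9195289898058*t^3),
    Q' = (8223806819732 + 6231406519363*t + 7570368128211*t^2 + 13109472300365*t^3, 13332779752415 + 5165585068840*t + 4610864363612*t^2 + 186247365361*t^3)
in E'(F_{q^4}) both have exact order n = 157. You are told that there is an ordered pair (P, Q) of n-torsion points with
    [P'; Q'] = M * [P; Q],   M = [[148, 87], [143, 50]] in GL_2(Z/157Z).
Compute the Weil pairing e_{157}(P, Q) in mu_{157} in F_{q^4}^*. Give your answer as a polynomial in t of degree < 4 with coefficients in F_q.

e_{157}(aP+bQ,cP+dQ) = e_{157}(P,Q)^(ad-bc); with (a,b,c,d)=(148,87,143,50) this gives the det-157 law.
det(M) mod 157 = 140; its inverse in (Z/157)^* is 120 (check: 140*120 mod 157 = 1).
Build f_{157,P'} and f_{157,Q'} via the 8-bit ladder of 157=10011101_2; evaluate at shifted divisors; quotient in F_{15507601399471^4}.
f_P(D_Q)/f_Q(D_P) = 13612625349190 + 11776811313533*t + 5731688411182*t^2 + 14477676936674*t^3.
e_{157}(P,Q) = (13612625349190 + 11776811313533*t + 5731688411182*t^2 + 14477676936674*t^3)^{120} = 6144650747481 + 14521918435949*t + 715714308369*t^2 + 10691468934083*t^3.

6144650747481 + 14521918435949*t + 715714308369*t^2 + 10691468934083*t^3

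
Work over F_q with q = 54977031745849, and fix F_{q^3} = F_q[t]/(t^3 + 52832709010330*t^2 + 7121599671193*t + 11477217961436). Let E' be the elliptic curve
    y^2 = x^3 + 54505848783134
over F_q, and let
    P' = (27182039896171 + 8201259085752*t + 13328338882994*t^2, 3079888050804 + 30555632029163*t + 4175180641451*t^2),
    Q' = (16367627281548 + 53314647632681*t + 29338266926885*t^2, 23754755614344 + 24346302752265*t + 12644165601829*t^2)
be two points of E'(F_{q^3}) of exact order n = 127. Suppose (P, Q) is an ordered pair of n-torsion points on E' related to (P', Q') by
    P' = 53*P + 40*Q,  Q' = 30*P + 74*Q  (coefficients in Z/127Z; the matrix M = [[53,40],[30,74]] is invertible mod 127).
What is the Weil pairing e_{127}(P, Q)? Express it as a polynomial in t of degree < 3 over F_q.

10096918941254 + 19069547008398*t + 44660940279043*t^2

The 127-Weil pairing on E[127] over F_{54977031745849} is alternating-bilinear: e_{127}(P',Q') = e_{127}(P,Q)^det(M).
Hence e(P,Q) = e(P',Q')^{97} where 97 = 55^{-1} mod 127.
7-bit Miller (1111111) on E'/F_{54977031745849} with a'=0, b'=54505848783134: accumulate tangent/chord ratios at Q'+S and P'+S'.
e_{127}(P',Q') = 23212727554105 + 8328085525653*t + 38495121937783*t^2.
Raise to 97: e(P,Q) = 10096918941254 + 19069547008398*t + 44660940279043*t^2 in mu_{127}.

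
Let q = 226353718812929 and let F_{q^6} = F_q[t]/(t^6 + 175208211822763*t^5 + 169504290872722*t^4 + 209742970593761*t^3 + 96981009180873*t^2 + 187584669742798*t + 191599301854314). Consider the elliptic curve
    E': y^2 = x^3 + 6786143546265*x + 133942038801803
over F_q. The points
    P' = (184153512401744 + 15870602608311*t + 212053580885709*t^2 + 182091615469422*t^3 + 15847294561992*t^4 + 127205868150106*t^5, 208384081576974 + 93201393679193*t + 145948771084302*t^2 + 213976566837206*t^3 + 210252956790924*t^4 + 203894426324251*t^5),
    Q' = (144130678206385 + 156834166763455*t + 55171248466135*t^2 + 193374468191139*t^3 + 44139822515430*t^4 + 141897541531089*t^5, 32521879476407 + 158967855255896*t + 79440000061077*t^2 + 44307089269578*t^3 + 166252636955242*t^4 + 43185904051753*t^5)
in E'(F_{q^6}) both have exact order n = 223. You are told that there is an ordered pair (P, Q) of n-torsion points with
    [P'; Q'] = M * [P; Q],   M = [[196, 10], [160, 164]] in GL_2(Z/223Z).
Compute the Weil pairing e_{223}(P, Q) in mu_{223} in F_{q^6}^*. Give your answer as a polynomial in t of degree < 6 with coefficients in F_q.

182562097913811 + 215825865134180*t + 68243693550373*t^2 + 172048416777423*t^3 + 80045669417435*t^4 + 5641559459275*t^5

Under M = [[196,10],[160,164]] in GL_2(Z/223), e_{223}(P',Q') = e_{223}(P,Q)^(196*164-10*160 mod 223).
Inverting 216 mod 223: 191. Thus e_{223}(P,Q) = e(P',Q')^{191}.
Miller loop for e_{223} over F_{226353718812929^6}: bits of 223 = 11011111; 7 double steps + 6 add steps, l/v at each.
f_P(D_Q)/f_Q(D_P) = 175461503728298 + 89362507330695*t + 31298735904717*t^2 + 196609698245567*t^3 + 106987408062018*t^4 + 35406342844068*t^5.
Finally e_{223}(P,Q) = 182562097913811 + 215825865134180*t + 68243693550373*t^2 + 172048416777423*t^3 + 80045669417435*t^4 + 5641559459275*t^5.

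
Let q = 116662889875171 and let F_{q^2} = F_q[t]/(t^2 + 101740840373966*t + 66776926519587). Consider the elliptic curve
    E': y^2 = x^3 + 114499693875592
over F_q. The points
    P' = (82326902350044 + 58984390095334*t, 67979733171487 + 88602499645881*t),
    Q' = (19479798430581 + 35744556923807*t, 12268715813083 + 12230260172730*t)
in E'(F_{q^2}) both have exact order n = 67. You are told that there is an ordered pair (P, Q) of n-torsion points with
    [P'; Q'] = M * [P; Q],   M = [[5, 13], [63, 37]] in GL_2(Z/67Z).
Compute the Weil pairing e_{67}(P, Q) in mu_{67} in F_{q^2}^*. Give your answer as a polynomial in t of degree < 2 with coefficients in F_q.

116630117922249 + 35817790580309*t

The 67-Weil pairing on E[67] over F_{116662889875171} is alternating-bilinear: e_{67}(P',Q') = e_{67}(P,Q)^det(M).
det(M) mod 67 = 36; its inverse in (Z/67)^* is 54 (check: 36*54 mod 67 = 1).
Build f_{67,P'} and f_{67,Q'} via the 7-bit ladder of 67=1000011_2; evaluate at shifted divisors; quotient in F_{116662889875171^2}.
Result: e(P',Q') = 114725992582193 + 11363779952823*t.
Finally e_{67}(P,Q) = 116630117922249 + 35817790580309*t.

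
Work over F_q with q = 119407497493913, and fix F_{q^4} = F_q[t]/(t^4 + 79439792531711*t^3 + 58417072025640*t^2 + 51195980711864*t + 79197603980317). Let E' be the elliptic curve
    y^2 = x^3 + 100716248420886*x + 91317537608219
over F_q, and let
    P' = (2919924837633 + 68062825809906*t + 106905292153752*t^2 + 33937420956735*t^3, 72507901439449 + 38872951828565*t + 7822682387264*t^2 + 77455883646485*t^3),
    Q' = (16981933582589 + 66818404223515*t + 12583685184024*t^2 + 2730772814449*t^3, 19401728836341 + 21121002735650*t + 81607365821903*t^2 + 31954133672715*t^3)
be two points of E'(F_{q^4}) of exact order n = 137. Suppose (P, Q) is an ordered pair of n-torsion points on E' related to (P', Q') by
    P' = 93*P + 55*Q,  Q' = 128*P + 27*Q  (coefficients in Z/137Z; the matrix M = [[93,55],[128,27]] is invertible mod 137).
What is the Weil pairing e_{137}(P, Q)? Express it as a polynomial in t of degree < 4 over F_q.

109802473422980 + 68735678985739*t + 16845110378798*t^2 + 21105740841605*t^3

e_{137}(aP+bQ,cP+dQ) = e_{137}(P,Q)^(ad-bc); with (a,b,c,d)=(93,55,128,27) this gives the det-137 law.
So e_{137}(P,Q) = e_{137}(P',Q')^{17}, since 129*17 = 1 mod 137.
n = 137 = (10001001)_2 (8 bits, wt 3); accumulate f_{137,P'}(Q'+S)/f_{137,P'}(S) along the 7-step ladder.
f_P(D_Q)/f_Q(D_P) = 39472210225644 + 61833633039239*t + 96287486870203*t^2 + 54691911061692*t^3.
e_{137}(P,Q) = (39472210225644 + 61833633039239*t + 96287486870203*t^2 + 54691911061692*t^3)^{17} = 109802473422980 + 68735678985739*t + 16845110378798*t^2 + 21105740841605*t^3.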